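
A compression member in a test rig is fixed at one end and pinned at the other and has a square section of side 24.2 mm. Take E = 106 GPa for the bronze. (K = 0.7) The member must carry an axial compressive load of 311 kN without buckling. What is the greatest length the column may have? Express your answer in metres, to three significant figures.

I = a⁴/12 = 24.2⁴/12 = 2.858×10^4 mm⁴
I = 2.858×10^-8 m⁴
At the buckling limit P_cr = P = 3.110×10^5 N
From P_cr = π²EI/(K·L)²:  L = (1/K)·√(π²EI/P_cr) = (1/0.7)·√(π²×1.06×10^11×2.858×10^-8/3.110×10^5)
L = 0.443 m

L_max ≈ 0.443 m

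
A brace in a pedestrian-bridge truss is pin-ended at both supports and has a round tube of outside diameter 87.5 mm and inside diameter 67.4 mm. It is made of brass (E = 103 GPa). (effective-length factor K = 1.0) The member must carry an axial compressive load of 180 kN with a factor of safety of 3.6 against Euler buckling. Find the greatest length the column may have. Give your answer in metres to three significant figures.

d_o = 87.5 mm, d_i = 67.4 mm
I = π(d_o⁴ − d_i⁴)/64 = π(87.5⁴ − 67.40⁴)/64 = 1.864×10^6 mm⁴
I = 1.864×10^-6 m⁴
Required critical load P_cr = n·P = 3.6 × 180 = 648.0 kN = 6.480×10^5 N
From P_cr = π²EI/(K·L)²:  L = (1/K)·√(π²EI/P_cr) = (1/1)·√(π²×1.03×10^11×1.864×10^-6/6.480×10^5)
L = 1.71 m

L_max ≈ 1.71 m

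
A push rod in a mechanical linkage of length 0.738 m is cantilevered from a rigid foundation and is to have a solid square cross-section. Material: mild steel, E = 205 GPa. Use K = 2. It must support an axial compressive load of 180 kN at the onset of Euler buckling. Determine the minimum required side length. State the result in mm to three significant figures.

L_e = K·L = 2 × 0.738 = 1.476 m
Required I = P_cr·L_e²/(π²E) = 1.800×10^5 × 1.476² / (π² × 2.05×10^11) = 1.938×10^-7 m⁴
I_req = 1.938×10^5 mm⁴
Solid square: I = a⁴/12  ⇒  a = (12I)^(1/4) = (12×1.938×10^5)^(1/4) = 39.1 mm

a ≈ 39.1 mm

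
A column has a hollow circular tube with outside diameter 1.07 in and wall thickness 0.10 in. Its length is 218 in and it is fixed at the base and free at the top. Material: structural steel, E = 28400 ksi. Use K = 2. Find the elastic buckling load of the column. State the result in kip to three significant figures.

P_cr ≈ 0.0534 kip

Inner diameter d_i = 1.07 − 2×0.10 = 0.8700 in
I = π(d_o⁴ − d_i⁴)/64 = π(1.07⁴ − 0.8700⁴)/64 = 3.622×10^-2 in⁴
Effective length L_e = K·L = 2 × 218 = 436.0 in
P_cr = π²EI / L_e² = π² × 28400×10³ × 3.622×10^-2 / 436.0² = 53.41 lb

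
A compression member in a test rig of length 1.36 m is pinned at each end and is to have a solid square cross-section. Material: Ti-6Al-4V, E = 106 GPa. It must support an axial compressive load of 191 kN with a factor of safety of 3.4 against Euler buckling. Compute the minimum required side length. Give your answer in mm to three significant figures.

Required P_cr = n·P = 3.4 × 191 = 649.4 kN
L_e = K·L = 1 × 1.36 = 1.360 m
Required I = P_cr·L_e²/(π²E) = 6.494×10^5 × 1.360² / (π² × 1.06×10^11) = 1.148×10^-6 m⁴
I_req = 1.148×10^6 mm⁴
Solid square: I = a⁴/12  ⇒  a = (12I)^(1/4) = (12×1.148×10^6)^(1/4) = 60.9 mm

a ≈ 60.9 mm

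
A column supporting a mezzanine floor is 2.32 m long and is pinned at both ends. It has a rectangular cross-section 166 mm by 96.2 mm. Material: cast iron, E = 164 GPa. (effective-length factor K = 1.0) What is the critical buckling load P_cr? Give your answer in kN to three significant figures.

Buckling occurs about the weak axis: I_min = h·b³/12 with b = 96.2 mm (the shorter side).
I_min = 166×96.2³/12 = 1.232×10^7 mm⁴
I = 1.232×10^7 mm⁴ = 1.232×10^-5 m⁴
Effective length L_e = K·L = 1 × 2.32 = 2.320 m
P_cr = π²EI / L_e² = π² × 164×10⁹ × 1.232×10^-5 / 2.320² = 3.704×10^6 N

P_cr ≈ 3700 kN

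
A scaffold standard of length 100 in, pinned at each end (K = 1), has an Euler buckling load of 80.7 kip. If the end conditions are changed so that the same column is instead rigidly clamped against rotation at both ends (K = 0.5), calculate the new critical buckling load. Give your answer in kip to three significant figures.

P_cr ∝ 1/K², so P_cr,new = P_cr,old × (K_old/K_new)² = 80.7 × (1/0.5)²
= 80.7 × 4.000 = 323 kip

P_cr ≈ 323 kip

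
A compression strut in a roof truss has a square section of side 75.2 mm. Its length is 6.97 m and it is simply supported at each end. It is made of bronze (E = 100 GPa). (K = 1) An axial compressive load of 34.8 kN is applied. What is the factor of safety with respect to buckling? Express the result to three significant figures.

n ≈ 1.56

I = a⁴/12 = 75.2⁴/12 = 2.665×10^6 mm⁴
I = 2.665×10^6 mm⁴ = 2.665×10^-6 m⁴
Effective length L_e = K·L = 1 × 6.97 = 6.970 m
P_cr = π²EI / L_e² = π² × 100×10⁹ × 2.665×10^-6 / 6.970² = 5.414×10^4 N
Factor of safety n = P_cr / P = 54.141 / 34.8 = 1.56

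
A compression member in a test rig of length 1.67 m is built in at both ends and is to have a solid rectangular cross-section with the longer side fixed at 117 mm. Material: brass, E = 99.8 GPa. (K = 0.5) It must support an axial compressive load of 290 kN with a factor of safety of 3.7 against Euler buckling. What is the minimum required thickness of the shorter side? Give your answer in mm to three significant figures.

Required P_cr = n·P = 3.7 × 290 = 1073 kN
L_e = K·L = 0.5 × 1.67 = 0.8350 m
Required I = P_cr·L_e²/(π²E) = 1.073×10^6 × 0.8350² / (π² × 9.98×10^10) = 7.595×10^-7 m⁴
I_req = 7.595×10^5 mm⁴
Rectangle, weak axis: I_min = h·b³/12 with h = 117 mm fixed  ⇒  b = (12I/h)^(1/3) = 42.7 mm

b ≈ 42.7 mm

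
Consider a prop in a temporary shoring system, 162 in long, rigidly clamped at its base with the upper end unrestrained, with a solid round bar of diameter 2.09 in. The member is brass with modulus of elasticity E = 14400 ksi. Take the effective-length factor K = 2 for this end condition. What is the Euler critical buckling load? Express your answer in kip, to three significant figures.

P_cr ≈ 1.27 kip

I = πd⁴/64 = π×2.09⁴/64 = 0.9366 in⁴
Effective length L_e = K·L = 2 × 162 = 324.0 in
P_cr = π²EI / L_e² = π² × 14400×10³ × 0.9366 / 324.0² = 1.268×10^3 lb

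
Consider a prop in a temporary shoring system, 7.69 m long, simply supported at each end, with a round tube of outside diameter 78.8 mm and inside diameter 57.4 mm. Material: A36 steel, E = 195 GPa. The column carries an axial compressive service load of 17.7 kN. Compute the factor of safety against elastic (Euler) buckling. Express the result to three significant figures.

d_o = 78.8 mm, d_i = 57.4 mm
I = π(d_o⁴ − d_i⁴)/64 = π(78.8⁴ − 57.40⁴)/64 = 1.360×10^6 mm⁴
I = 1.360×10^6 mm⁴ = 1.360×10^-6 m⁴
Effective length L_e = K·L = 1 × 7.69 = 7.690 m
P_cr = π²EI / L_e² = π² × 195×10⁹ × 1.360×10^-6 / 7.690² = 4.425×10^4 N
Factor of safety n = P_cr / P = 44.255 / 17.7 = 2.50

n ≈ 2.50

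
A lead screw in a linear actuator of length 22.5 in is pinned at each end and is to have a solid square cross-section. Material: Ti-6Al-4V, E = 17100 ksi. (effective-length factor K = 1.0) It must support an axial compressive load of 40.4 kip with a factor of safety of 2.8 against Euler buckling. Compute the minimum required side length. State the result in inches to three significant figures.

a ≈ 1.42 in

Required P_cr = n·P = 2.8 × 40.4 = 113.1 kip
L_e = K·L = 1 × 22.5 = 22.50 in
Required I = P_cr·L_e²/(π²E) = 1.131×10^5 × 22.50² / (π² × 1.71×10^7) = 0.3393 in⁴
Solid square: I = a⁴/12  ⇒  a = (12I)^(1/4) = (12×0.3393)^(1/4) = 1.42 in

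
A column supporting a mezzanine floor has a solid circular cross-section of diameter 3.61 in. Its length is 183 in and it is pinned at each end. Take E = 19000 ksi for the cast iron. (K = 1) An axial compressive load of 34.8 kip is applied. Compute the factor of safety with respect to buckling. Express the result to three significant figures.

I = πd⁴/64 = π×3.61⁴/64 = 8.337 in⁴
Effective length L_e = K·L = 1 × 183 = 183.0 in
P_cr = π²EI / L_e² = π² × 19000×10³ × 8.337 / 183.0² = 4.668×10^4 lb
Factor of safety n = P_cr / P = 46.682 / 34.8 = 1.34

n ≈ 1.34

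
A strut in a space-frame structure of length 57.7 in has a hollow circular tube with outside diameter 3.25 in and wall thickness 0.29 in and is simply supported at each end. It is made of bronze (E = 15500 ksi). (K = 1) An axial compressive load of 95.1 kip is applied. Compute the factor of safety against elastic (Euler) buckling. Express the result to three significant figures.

n ≈ 1.44

Inner diameter d_i = 3.25 − 2×0.29 = 2.670 in
I = π(d_o⁴ − d_i⁴)/64 = π(3.25⁴ − 2.670⁴)/64 = 2.982 in⁴
Effective length L_e = K·L = 1 × 57.7 = 57.70 in
P_cr = π²EI / L_e² = π² × 15500×10³ × 2.982 / 57.70² = 1.370×10^5 lb
Factor of safety n = P_cr / P = 137.01 / 95.1 = 1.44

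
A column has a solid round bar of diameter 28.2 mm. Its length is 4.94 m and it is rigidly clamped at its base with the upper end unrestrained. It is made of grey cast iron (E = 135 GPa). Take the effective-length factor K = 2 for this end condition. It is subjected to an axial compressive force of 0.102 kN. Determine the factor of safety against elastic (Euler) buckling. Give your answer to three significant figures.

I = πd⁴/64 = π×28.2⁴/64 = 3.104×10^4 mm⁴
I = 3.104×10^4 mm⁴ = 3.104×10^-8 m⁴
Effective length L_e = K·L = 2 × 4.94 = 9.880 m
P_cr = π²EI / L_e² = π² × 135×10⁹ × 3.104×10^-8 / 9.880² = 423.7 N
Factor of safety n = P_cr / P = 0.42373 / 0.102 = 4.15

n ≈ 4.15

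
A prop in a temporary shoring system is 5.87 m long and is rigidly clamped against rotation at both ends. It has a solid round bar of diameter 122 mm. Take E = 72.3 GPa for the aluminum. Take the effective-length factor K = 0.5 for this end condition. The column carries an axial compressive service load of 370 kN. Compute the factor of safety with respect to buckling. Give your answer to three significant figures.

I = πd⁴/64 = π×122⁴/64 = 1.087×10^7 mm⁴
I = 1.087×10^7 mm⁴ = 1.087×10^-5 m⁴
Effective length L_e = K·L = 0.5 × 5.87 = 2.935 m
P_cr = π²EI / L_e² = π² × 72.3×10⁹ × 1.087×10^-5 / 2.935² = 9.008×10^5 N
Factor of safety n = P_cr / P = 900.81 / 370 = 2.43

n ≈ 2.43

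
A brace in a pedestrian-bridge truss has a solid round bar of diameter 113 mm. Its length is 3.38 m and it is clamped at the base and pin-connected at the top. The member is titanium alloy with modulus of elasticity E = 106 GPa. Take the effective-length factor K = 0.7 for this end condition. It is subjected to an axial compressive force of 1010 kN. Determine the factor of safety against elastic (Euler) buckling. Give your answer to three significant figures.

I = πd⁴/64 = π×113⁴/64 = 8.004×10^6 mm⁴
I = 8.004×10^6 mm⁴ = 8.004×10^-6 m⁴
Effective length L_e = K·L = 0.7 × 3.38 = 2.366 m
P_cr = π²EI / L_e² = π² × 106×10⁹ × 8.004×10^-6 / 2.366² = 1.496×10^6 N
Factor of safety n = P_cr / P = 1495.8 / 1010 = 1.48

n ≈ 1.48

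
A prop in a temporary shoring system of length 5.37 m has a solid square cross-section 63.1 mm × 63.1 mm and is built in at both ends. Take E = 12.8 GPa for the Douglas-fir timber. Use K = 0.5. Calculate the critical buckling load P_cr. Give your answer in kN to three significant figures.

P_cr ≈ 23.2 kN

I = a⁴/12 = 63.1⁴/12 = 1.321×10^6 mm⁴
I = 1.321×10^6 mm⁴ = 1.321×10^-6 m⁴
Effective length L_e = K·L = 0.5 × 5.37 = 2.685 m
P_cr = π²EI / L_e² = π² × 12.8×10⁹ × 1.321×10^-6 / 2.685² = 2.315×10^4 N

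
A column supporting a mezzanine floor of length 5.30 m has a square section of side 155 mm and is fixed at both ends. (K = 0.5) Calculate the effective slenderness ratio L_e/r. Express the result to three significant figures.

λ ≈ 59.2

For a square r = a/√12 = 155/√12 = 44.74 mm
L_e = K·L = 0.5 × 5.30 m = 2.650 m = 2650.0 mm
λ = L_e / r_min = 2650.0 / 44.74 = 59.2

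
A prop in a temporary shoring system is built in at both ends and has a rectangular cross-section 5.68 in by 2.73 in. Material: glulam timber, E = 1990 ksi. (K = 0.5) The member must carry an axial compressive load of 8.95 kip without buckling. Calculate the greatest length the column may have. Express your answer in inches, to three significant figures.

L_max ≈ 291 in

Buckling occurs about the weak axis: I_min = h·b³/12 with b = 2.73 in (the shorter side).
I_min = 5.68×2.73³/12 = 9.631 in⁴
At the buckling limit P_cr = P = 8.950×10^3 lb
From P_cr = π²EI/(K·L)²:  L = (1/K)·√(π²EI/P_cr) = (1/0.5)·√(π²×1.99×10^6×9.631/8.950×10^3)
L = 291 in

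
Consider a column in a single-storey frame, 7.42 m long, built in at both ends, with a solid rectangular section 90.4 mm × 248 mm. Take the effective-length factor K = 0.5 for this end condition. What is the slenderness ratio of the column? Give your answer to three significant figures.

For a rectangle r_min = b/√12 = 90.4/√12 = 26.10 mm
L_e = K·L = 0.5 × 7.42 m = 3.710 m = 3710.0 mm
λ = L_e / r_min = 3710.0 / 26.10 = 142

λ ≈ 142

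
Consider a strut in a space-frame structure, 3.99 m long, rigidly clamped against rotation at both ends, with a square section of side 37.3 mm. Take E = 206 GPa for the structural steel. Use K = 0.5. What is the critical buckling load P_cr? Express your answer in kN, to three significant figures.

I = a⁴/12 = 37.3⁴/12 = 1.613×10^5 mm⁴
I = 1.613×10^5 mm⁴ = 1.613×10^-7 m⁴
Effective length L_e = K·L = 0.5 × 3.99 = 1.995 m
P_cr = π²EI / L_e² = π² × 206×10⁹ × 1.613×10^-7 / 1.995² = 8.240×10^4 N

P_cr ≈ 82.4 kN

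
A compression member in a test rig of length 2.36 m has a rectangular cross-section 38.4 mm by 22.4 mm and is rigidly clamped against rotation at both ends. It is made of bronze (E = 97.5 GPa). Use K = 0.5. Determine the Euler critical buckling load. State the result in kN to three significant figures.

P_cr ≈ 24.9 kN

Buckling occurs about the weak axis: I_min = h·b³/12 with b = 22.4 mm (the shorter side).
I_min = 38.4×22.4³/12 = 3.597×10^4 mm⁴
I = 3.597×10^4 mm⁴ = 3.597×10^-8 m⁴
Effective length L_e = K·L = 0.5 × 2.36 = 1.180 m
P_cr = π²EI / L_e² = π² × 97.5×10⁹ × 3.597×10^-8 / 1.180² = 2.486×10^4 N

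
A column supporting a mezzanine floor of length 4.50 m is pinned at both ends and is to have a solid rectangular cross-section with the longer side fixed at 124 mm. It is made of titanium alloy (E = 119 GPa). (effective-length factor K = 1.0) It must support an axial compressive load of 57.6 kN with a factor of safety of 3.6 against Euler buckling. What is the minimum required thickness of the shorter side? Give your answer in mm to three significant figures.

Required P_cr = n·P = 3.6 × 57.6 = 207.4 kN
L_e = K·L = 1 × 4.50 = 4.500 m
Required I = P_cr·L_e²/(π²E) = 2.074×10^5 × 4.500² / (π² × 1.19×10^11) = 3.575×10^-6 m⁴
I_req = 3.575×10^6 mm⁴
Rectangle, weak axis: I_min = h·b³/12 with h = 124 mm fixed  ⇒  b = (12I/h)^(1/3) = 70.2 mm

b ≈ 70.2 mm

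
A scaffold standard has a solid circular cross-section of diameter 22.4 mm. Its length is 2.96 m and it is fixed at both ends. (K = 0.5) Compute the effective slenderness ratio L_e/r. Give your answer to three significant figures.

For a solid circle r = d/4 = 22.4/4 = 5.600 mm
L_e = K·L = 0.5 × 2.96 m = 1.480 m = 1480.0 mm
λ = L_e / r_min = 1480.0 / 5.600 = 264

λ ≈ 264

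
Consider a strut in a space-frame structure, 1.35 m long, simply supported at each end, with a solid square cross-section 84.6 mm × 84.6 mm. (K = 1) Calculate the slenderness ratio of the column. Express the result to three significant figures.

λ ≈ 55.3

For a square r = a/√12 = 84.6/√12 = 24.42 mm
L_e = K·L = 1 × 1.35 m = 1.350 m = 1350.0 mm
λ = L_e / r_min = 1350.0 / 24.42 = 55.3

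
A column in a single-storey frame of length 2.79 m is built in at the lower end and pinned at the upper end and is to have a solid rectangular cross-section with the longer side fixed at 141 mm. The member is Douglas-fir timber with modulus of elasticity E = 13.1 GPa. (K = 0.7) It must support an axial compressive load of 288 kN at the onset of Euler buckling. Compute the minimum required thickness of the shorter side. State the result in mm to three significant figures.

L_e = K·L = 0.7 × 2.79 = 1.953 m
Required I = P_cr·L_e²/(π²E) = 2.880×10^5 × 1.953² / (π² × 1.31×10^10) = 8.496×10^-6 m⁴
I_req = 8.496×10^6 mm⁴
Rectangle, weak axis: I_min = h·b³/12 with h = 141 mm fixed  ⇒  b = (12I/h)^(1/3) = 89.8 mm

b ≈ 89.8 mm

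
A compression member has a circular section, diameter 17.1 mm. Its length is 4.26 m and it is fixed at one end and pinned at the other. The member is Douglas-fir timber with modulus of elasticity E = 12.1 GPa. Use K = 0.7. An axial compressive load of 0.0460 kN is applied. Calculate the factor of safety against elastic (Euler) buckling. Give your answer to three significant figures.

I = πd⁴/64 = π×17.1⁴/64 = 4.197×10^3 mm⁴
I = 4.197×10^3 mm⁴ = 4.197×10^-9 m⁴
Effective length L_e = K·L = 0.7 × 4.26 = 2.982 m
P_cr = π²EI / L_e² = π² × 12.1×10⁹ × 4.197×10^-9 / 2.982² = 56.37 N
Factor of safety n = P_cr / P = 0.056367 / 0.0460 = 1.23

n ≈ 1.23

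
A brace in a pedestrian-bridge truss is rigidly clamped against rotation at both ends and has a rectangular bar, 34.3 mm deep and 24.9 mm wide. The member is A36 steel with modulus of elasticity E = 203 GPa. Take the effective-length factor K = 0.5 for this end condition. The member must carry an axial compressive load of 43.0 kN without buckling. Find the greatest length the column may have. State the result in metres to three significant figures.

L_max ≈ 2.87 m

Buckling occurs about the weak axis: I_min = h·b³/12 with b = 24.9 mm (the shorter side).
I_min = 34.3×24.9³/12 = 4.413×10^4 mm⁴
I = 4.413×10^-8 m⁴
At the buckling limit P_cr = P = 4.300×10^4 N
From P_cr = π²EI/(K·L)²:  L = (1/K)·√(π²EI/P_cr) = (1/0.5)·√(π²×2.03×10^11×4.413×10^-8/4.300×10^4)
L = 2.87 m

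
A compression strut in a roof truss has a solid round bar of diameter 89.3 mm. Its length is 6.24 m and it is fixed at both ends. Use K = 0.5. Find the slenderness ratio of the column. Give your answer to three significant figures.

For a solid circle r = d/4 = 89.3/4 = 22.32 mm
L_e = K·L = 0.5 × 6.24 m = 3.120 m = 3120.0 mm
λ = L_e / r_min = 3120.0 / 22.32 = 140

λ ≈ 140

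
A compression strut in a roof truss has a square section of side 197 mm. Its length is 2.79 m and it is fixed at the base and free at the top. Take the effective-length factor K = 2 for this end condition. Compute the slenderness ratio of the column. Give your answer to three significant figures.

λ ≈ 98.1

For a square r = a/√12 = 197/√12 = 56.87 mm
L_e = K·L = 2 × 2.79 m = 5.580 m = 5580.0 mm
λ = L_e / r_min = 5580.0 / 56.87 = 98.1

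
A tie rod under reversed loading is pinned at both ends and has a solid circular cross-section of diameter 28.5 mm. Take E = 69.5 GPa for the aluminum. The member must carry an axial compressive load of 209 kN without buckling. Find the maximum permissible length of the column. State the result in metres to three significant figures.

L_max ≈ 0.326 m

I = πd⁴/64 = π×28.5⁴/64 = 3.239×10^4 mm⁴
I = 3.239×10^-8 m⁴
At the buckling limit P_cr = P = 2.090×10^5 N
From P_cr = π²EI/(K·L)²:  L = (1/K)·√(π²EI/P_cr) = (1/1)·√(π²×6.95×10^10×3.239×10^-8/2.090×10^5)
L = 0.326 m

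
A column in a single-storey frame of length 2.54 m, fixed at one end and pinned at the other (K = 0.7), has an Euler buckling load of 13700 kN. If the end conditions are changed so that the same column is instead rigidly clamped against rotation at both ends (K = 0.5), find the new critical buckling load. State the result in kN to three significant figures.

P_cr ≈ 26900 kN

P_cr ∝ 1/K², so P_cr,new = P_cr,old × (K_old/K_new)² = 13700 × (0.7/0.5)²
= 13700 × 1.960 = 26900 kN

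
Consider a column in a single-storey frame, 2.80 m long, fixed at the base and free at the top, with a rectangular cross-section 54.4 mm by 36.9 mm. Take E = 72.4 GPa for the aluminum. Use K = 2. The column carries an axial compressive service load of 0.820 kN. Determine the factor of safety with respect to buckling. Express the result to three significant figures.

n ≈ 6.33

Buckling occurs about the weak axis: I_min = h·b³/12 with b = 36.9 mm (the shorter side).
I_min = 54.4×36.9³/12 = 2.278×10^5 mm⁴
I = 2.278×10^5 mm⁴ = 2.278×10^-7 m⁴
Effective length L_e = K·L = 2 × 2.80 = 5.600 m
P_cr = π²EI / L_e² = π² × 72.4×10⁹ × 2.278×10^-7 / 5.600² = 5.190×10^3 N
Factor of safety n = P_cr / P = 5.1899 / 0.820 = 6.33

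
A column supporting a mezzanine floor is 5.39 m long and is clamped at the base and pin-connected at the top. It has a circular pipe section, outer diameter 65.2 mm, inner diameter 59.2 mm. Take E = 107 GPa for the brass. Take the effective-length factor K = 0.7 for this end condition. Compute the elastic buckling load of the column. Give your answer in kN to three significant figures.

d_o = 65.2 mm, d_i = 59.2 mm
I = π(d_o⁴ − d_i⁴)/64 = π(65.2⁴ − 59.20⁴)/64 = 2.842×10^5 mm⁴
I = 2.842×10^5 mm⁴ = 2.842×10^-7 m⁴
Effective length L_e = K·L = 0.7 × 5.39 = 3.773 m
P_cr = π²EI / L_e² = π² × 107×10⁹ × 2.842×10^-7 / 3.773² = 2.108×10^4 N

P_cr ≈ 21.1 kN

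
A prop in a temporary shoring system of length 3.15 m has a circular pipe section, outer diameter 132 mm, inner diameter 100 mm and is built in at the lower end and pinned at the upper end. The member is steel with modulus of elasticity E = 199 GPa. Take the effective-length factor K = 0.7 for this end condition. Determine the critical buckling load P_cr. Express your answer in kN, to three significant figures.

P_cr ≈ 4040 kN

d_o = 132 mm, d_i = 100 mm
I = π(d_o⁴ − d_i⁴)/64 = π(132⁴ − 100.0⁴)/64 = 9.994×10^6 mm⁴
I = 9.994×10^6 mm⁴ = 9.994×10^-6 m⁴
Effective length L_e = K·L = 0.7 × 3.15 = 2.205 m
P_cr = π²EI / L_e² = π² × 199×10⁹ × 9.994×10^-6 / 2.205² = 4.037×10^6 N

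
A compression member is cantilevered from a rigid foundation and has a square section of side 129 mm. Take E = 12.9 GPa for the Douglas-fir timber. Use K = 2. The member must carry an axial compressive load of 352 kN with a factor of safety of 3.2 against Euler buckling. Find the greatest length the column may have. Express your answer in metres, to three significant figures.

I = a⁴/12 = 129⁴/12 = 2.308×10^7 mm⁴
I = 2.308×10^-5 m⁴
Required critical load P_cr = n·P = 3.2 × 352 = 1126 kN = 1.126×10^6 N
From P_cr = π²EI/(K·L)²:  L = (1/K)·√(π²EI/P_cr) = (1/2)·√(π²×1.29×10^10×2.308×10^-5/1.126×10^6)
L = 0.808 m

L_max ≈ 0.808 m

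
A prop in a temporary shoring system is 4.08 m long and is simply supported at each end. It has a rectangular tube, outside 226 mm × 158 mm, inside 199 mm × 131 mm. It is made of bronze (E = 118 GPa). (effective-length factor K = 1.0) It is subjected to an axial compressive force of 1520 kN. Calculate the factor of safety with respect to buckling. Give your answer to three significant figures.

n ≈ 1.70

Weak-axis I_min = (h_o·b_o³ − h_i·b_i³)/12 with b_o = 158, b_i = 131.0 mm (shorter outer/inner sides).
I_min = (226×158³ − 199.0×131.0³)/12 = 3.700×10^7 mm⁴
I = 3.700×10^7 mm⁴ = 3.700×10^-5 m⁴
Effective length L_e = K·L = 1 × 4.08 = 4.080 m
P_cr = π²EI / L_e² = π² × 118×10⁹ × 3.700×10^-5 / 4.080² = 2.589×10^6 N
Factor of safety n = P_cr / P = 2588.8 / 1520 = 1.70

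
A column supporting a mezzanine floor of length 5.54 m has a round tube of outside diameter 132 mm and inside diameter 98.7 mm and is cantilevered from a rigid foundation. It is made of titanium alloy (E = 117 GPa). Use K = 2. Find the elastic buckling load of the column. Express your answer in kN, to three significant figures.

d_o = 132 mm, d_i = 98.7 mm
I = π(d_o⁴ − d_i⁴)/64 = π(132⁴ − 98.70⁴)/64 = 1.024×10^7 mm⁴
I = 1.024×10^7 mm⁴ = 1.024×10^-5 m⁴
Effective length L_e = K·L = 2 × 5.54 = 11.08 m
P_cr = π²EI / L_e² = π² × 117×10⁹ × 1.024×10^-5 / 11.08² = 9.636×10^4 N

P_cr ≈ 96.4 kN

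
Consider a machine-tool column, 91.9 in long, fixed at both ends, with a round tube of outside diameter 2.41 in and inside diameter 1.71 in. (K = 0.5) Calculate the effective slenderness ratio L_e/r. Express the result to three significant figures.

λ ≈ 62.2

d_o = 2.41 in, d_i = 1.71 in
I = π(d_o⁴ − d_i⁴)/64 = π(2.41⁴ − 1.710⁴)/64 = 1.236 in⁴
A = 2.265 in²;  r_min = √(I/A) = √(1.236/2.265) = 0.7388 in
L_e = K·L = 0.5 × 91.9 = 45.95 in
λ = L_e / r_min = 45.950 / 0.7388 = 62.2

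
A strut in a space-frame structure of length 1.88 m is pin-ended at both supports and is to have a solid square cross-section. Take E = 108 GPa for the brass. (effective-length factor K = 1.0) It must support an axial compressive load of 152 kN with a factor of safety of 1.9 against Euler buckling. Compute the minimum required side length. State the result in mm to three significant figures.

a ≈ 58.2 mm

Required P_cr = n·P = 1.9 × 152 = 288.8 kN
L_e = K·L = 1 × 1.88 = 1.880 m
Required I = P_cr·L_e²/(π²E) = 2.888×10^5 × 1.880² / (π² × 1.08×10^11) = 9.576×10^-7 m⁴
I_req = 9.576×10^5 mm⁴
Solid square: I = a⁴/12  ⇒  a = (12I)^(1/4) = (12×9.576×10^5)^(1/4) = 58.2 mm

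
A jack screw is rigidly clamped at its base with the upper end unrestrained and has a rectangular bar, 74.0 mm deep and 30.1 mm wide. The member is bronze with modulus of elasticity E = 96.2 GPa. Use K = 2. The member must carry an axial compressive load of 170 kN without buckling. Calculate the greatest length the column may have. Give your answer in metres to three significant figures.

Buckling occurs about the weak axis: I_min = h·b³/12 with b = 30.1 mm (the shorter side).
I_min = 74.0×30.1³/12 = 1.682×10^5 mm⁴
I = 1.682×10^-7 m⁴
At the buckling limit P_cr = P = 1.700×10^5 N
From P_cr = π²EI/(K·L)²:  L = (1/K)·√(π²EI/P_cr) = (1/2)·√(π²×9.62×10^10×1.682×10^-7/1.700×10^5)
L = 0.485 m

L_max ≈ 0.485 m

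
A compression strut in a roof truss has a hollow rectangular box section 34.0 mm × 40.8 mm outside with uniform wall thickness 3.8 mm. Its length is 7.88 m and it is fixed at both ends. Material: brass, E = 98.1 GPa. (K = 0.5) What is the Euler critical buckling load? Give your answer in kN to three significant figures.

Inner dimensions: h_i = 40.8 − 2×3.8 = 33.20 mm, b_i = 34.0 − 2×3.8 = 26.40 mm
Weak-axis I_min = (h_o·b_o³ − h_i·b_i³)/12 with b_o = 34.0, b_i = 26.40 mm (shorter outer/inner sides).
I_min = (40.8×34.0³ − 33.20×26.40³)/12 = 8.273×10^4 mm⁴
I = 8.273×10^4 mm⁴ = 8.273×10^-8 m⁴
Effective length L_e = K·L = 0.5 × 7.88 = 3.940 m
P_cr = π²EI / L_e² = π² × 98.1×10⁹ × 8.273×10^-8 / 3.940² = 5.160×10^3 N

P_cr ≈ 5.16 kN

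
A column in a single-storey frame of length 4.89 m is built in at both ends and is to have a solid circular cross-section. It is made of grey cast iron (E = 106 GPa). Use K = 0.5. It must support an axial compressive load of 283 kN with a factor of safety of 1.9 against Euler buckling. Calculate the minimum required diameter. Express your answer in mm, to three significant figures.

Required P_cr = n·P = 1.9 × 283 = 537.7 kN
L_e = K·L = 0.5 × 4.89 = 2.445 m
Required I = P_cr·L_e²/(π²E) = 5.377×10^5 × 2.445² / (π² × 1.06×10^11) = 3.073×10^-6 m⁴
I_req = 3.073×10^6 mm⁴
Solid circle: I = πd⁴/64  ⇒  d = (64I/π)^(1/4) = (64×3.073×10^6/π)^(1/4) = 88.9 mm

d ≈ 88.9 mm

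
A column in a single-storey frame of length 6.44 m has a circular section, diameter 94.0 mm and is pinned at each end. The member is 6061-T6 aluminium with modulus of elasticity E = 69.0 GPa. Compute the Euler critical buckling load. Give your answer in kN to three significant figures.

P_cr ≈ 62.9 kN

I = πd⁴/64 = π×94.0⁴/64 = 3.832×10^6 mm⁴
I = 3.832×10^6 mm⁴ = 3.832×10^-6 m⁴
Effective length L_e = K·L = 1 × 6.44 = 6.440 m
P_cr = π²EI / L_e² = π² × 69.0×10⁹ × 3.832×10^-6 / 6.440² = 6.293×10^4 N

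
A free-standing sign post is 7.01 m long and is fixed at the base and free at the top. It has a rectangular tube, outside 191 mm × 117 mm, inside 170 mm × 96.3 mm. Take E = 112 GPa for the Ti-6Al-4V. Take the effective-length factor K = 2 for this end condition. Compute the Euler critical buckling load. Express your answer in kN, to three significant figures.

Weak-axis I_min = (h_o·b_o³ − h_i·b_i³)/12 with b_o = 117, b_i = 96.30 mm (shorter outer/inner sides).
I_min = (191×117³ − 170.0×96.30³)/12 = 1.284×10^7 mm⁴
I = 1.284×10^7 mm⁴ = 1.284×10^-5 m⁴
Effective length L_e = K·L = 2 × 7.01 = 14.02 m
P_cr = π²EI / L_e² = π² × 112×10⁹ × 1.284×10^-5 / 14.02² = 7.221×10^4 N

P_cr ≈ 72.2 kN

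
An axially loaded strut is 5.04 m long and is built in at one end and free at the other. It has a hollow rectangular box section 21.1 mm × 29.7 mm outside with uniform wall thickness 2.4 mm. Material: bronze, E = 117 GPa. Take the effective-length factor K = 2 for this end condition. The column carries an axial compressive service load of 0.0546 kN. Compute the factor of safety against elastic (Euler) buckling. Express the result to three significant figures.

Inner dimensions: h_i = 29.7 − 2×2.4 = 24.90 mm, b_i = 21.1 − 2×2.4 = 16.30 mm
Weak-axis I_min = (h_o·b_o³ − h_i·b_i³)/12 with b_o = 21.1, b_i = 16.30 mm (shorter outer/inner sides).
I_min = (29.7×21.1³ − 24.90×16.30³)/12 = 1.426×10^4 mm⁴
I = 1.426×10^4 mm⁴ = 1.426×10^-8 m⁴
Effective length L_e = K·L = 2 × 5.04 = 10.08 m
P_cr = π²EI / L_e² = π² × 117×10⁹ × 1.426×10^-8 / 10.08² = 162.1 N
Factor of safety n = P_cr / P = 0.16210 / 0.0546 = 2.97

n ≈ 2.97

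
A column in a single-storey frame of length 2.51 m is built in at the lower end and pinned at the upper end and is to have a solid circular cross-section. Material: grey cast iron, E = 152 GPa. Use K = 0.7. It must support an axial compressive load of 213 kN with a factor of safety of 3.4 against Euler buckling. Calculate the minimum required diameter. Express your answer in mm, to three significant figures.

Required P_cr = n·P = 3.4 × 213 = 724.2 kN
L_e = K·L = 0.7 × 2.51 = 1.757 m
Required I = P_cr·L_e²/(π²E) = 7.242×10^5 × 1.757² / (π² × 1.52×10^11) = 1.490×10^-6 m⁴
I_req = 1.490×10^6 mm⁴
Solid circle: I = πd⁴/64  ⇒  d = (64I/π)^(1/4) = (64×1.490×10^6/π)^(1/4) = 74.2 mm

d ≈ 74.2 mm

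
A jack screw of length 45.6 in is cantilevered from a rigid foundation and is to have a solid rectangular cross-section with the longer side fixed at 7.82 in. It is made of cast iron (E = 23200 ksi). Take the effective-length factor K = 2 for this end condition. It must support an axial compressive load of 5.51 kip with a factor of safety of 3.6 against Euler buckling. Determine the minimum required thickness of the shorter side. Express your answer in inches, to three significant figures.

b ≈ 1.03 in

Required P_cr = n·P = 3.6 × 5.51 = 19.84 kip
L_e = K·L = 2 × 45.6 = 91.20 in
Required I = P_cr·L_e²/(π²E) = 1.984×10^4 × 91.20² / (π² × 2.32×10^7) = 0.7205 in⁴
Rectangle, weak axis: I_min = h·b³/12 with h = 7.82 in fixed  ⇒  b = (12I/h)^(1/3) = 1.03 in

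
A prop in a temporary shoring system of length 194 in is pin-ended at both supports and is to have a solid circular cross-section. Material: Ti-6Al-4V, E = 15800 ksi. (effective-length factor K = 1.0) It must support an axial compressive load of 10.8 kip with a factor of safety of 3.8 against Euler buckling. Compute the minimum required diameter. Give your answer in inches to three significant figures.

d ≈ 3.77 in

Required P_cr = n·P = 3.8 × 10.8 = 41.04 kip
L_e = K·L = 1 × 194 = 194.0 in
Required I = P_cr·L_e²/(π²E) = 4.104×10^4 × 194.0² / (π² × 1.58×10^7) = 9.905 in⁴
Solid circle: I = πd⁴/64  ⇒  d = (64I/π)^(1/4) = (64×9.905/π)^(1/4) = 3.77 in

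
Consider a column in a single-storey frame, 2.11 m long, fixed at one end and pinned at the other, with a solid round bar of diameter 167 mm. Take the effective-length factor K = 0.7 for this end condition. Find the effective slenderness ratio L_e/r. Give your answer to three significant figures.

λ ≈ 35.4

For a solid circle r = d/4 = 167/4 = 41.75 mm
L_e = K·L = 0.7 × 2.11 m = 1.477 m = 1477.0 mm
λ = L_e / r_min = 1477.0 / 41.75 = 35.4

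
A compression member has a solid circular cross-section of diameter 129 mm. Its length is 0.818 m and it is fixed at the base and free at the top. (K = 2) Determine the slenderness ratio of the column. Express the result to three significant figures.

λ ≈ 50.7

I = πd⁴/64 = π×129⁴/64 = 1.359×10^7 mm⁴
A = 1.307×10^4 mm²;  r_min = √(I/A) = √(1.359×10^7/1.307×10^4) = 32.25 mm
L_e = K·L = 2 × 0.818 m = 1.636 m = 1636.0 mm
λ = L_e / r_min = 1636.0 / 32.25 = 50.7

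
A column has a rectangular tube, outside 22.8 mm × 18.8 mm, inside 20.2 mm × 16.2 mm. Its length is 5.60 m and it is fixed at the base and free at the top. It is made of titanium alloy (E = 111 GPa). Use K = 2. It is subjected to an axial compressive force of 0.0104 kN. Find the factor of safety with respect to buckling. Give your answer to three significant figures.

n ≈ 4.59

Weak-axis I_min = (h_o·b_o³ − h_i·b_i³)/12 with b_o = 18.8, b_i = 16.20 mm (shorter outer/inner sides).
I_min = (22.8×18.8³ − 20.20×16.20³)/12 = 5.468×10^3 mm⁴
I = 5.468×10^3 mm⁴ = 5.468×10^-9 m⁴
Effective length L_e = K·L = 2 × 5.60 = 11.20 m
P_cr = π²EI / L_e² = π² × 111×10⁹ × 5.468×10^-9 / 11.20² = 47.76 N
Factor of safety n = P_cr / P = 0.047756 / 0.0104 = 4.59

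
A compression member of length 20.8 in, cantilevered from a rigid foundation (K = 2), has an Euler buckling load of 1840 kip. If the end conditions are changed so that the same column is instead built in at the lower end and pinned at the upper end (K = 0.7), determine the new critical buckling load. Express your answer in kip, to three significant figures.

P_cr ∝ 1/K², so P_cr,new = P_cr,old × (K_old/K_new)² = 1840 × (2/0.7)²
= 1840 × 8.163 = 15000 kip

P_cr ≈ 15000 kip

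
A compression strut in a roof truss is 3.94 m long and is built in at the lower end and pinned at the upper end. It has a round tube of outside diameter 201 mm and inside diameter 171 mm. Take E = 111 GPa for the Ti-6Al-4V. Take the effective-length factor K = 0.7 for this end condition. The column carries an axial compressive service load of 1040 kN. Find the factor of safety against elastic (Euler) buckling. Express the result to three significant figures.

d_o = 201 mm, d_i = 171 mm
I = π(d_o⁴ − d_i⁴)/64 = π(201⁴ − 171.0⁴)/64 = 3.815×10^7 mm⁴
I = 3.815×10^7 mm⁴ = 3.815×10^-5 m⁴
Effective length L_e = K·L = 0.7 × 3.94 = 2.758 m
P_cr = π²EI / L_e² = π² × 111×10⁹ × 3.815×10^-5 / 2.758² = 5.495×10^6 N
Factor of safety n = P_cr / P = 5494.6 / 1040 = 5.28

n ≈ 5.28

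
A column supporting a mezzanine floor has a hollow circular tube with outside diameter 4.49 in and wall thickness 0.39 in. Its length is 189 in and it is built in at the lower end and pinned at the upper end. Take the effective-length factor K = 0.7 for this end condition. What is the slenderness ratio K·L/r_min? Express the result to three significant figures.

Inner diameter d_i = 4.49 − 2×0.39 = 3.710 in
I = π(d_o⁴ − d_i⁴)/64 = π(4.49⁴ − 3.710⁴)/64 = 10.65 in⁴
A = 5.023 in²;  r_min = √(I/A) = √(10.65/5.023) = 1.456 in
L_e = K·L = 0.7 × 189 = 132.3 in
λ = L_e / r_min = 132.30 / 1.456 = 90.9

λ ≈ 90.9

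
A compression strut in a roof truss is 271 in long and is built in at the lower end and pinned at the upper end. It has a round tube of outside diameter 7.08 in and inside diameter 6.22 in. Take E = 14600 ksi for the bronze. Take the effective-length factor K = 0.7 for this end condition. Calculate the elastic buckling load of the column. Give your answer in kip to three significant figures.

d_o = 7.08 in, d_i = 6.22 in
I = π(d_o⁴ − d_i⁴)/64 = π(7.08⁴ − 6.220⁴)/64 = 49.87 in⁴
Effective length L_e = K·L = 0.7 × 271 = 189.7 in
P_cr = π²EI / L_e² = π² × 14600×10³ × 49.87 / 189.7² = 1.997×10^5 lb

P_cr ≈ 200 kip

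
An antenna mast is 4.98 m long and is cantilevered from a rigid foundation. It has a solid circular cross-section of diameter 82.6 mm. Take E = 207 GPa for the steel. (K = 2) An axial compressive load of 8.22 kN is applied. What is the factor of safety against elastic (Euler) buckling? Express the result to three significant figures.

I = πd⁴/64 = π×82.6⁴/64 = 2.285×10^6 mm⁴
I = 2.285×10^6 mm⁴ = 2.285×10^-6 m⁴
Effective length L_e = K·L = 2 × 4.98 = 9.960 m
P_cr = π²EI / L_e² = π² × 207×10⁹ × 2.285×10^-6 / 9.960² = 4.706×10^4 N
Factor of safety n = P_cr / P = 47.059 / 8.22 = 5.72

n ≈ 5.72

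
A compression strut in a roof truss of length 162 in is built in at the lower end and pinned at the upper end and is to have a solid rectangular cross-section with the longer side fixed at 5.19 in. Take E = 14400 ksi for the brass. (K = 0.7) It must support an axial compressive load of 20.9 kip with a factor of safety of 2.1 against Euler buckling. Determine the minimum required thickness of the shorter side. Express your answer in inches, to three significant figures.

b ≈ 2.09 in

Required P_cr = n·P = 2.1 × 20.9 = 43.89 kip
L_e = K·L = 0.7 × 162 = 113.4 in
Required I = P_cr·L_e²/(π²E) = 4.389×10^4 × 113.4² / (π² × 1.44×10^7) = 3.971 in⁴
Rectangle, weak axis: I_min = h·b³/12 with h = 5.19 in fixed  ⇒  b = (12I/h)^(1/3) = 2.09 in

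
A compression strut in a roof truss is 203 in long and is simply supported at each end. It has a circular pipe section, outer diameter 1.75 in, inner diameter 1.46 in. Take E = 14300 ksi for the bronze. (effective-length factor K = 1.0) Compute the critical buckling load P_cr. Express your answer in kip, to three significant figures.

d_o = 1.75 in, d_i = 1.46 in
I = π(d_o⁴ − d_i⁴)/64 = π(1.75⁴ − 1.460⁴)/64 = 0.2373 in⁴
Effective length L_e = K·L = 1 × 203 = 203.0 in
P_cr = π²EI / L_e² = π² × 14300×10³ × 0.2373 / 203.0² = 812.9 lb

P_cr ≈ 0.813 kip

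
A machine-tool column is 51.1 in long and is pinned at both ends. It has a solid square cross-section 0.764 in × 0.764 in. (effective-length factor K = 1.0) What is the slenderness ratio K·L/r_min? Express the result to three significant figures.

λ ≈ 232

For a square r = a/√12 = 0.764/√12 = 0.2205 in
L_e = K·L = 1 × 51.1 = 51.10 in
λ = L_e / r_min = 51.100 / 0.2205 = 232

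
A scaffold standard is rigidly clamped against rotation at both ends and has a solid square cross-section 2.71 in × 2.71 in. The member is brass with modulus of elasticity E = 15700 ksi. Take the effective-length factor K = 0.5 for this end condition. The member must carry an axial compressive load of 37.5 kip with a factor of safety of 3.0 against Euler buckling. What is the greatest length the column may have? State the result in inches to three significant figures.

L_max ≈ 157 in

I = a⁴/12 = 2.71⁴/12 = 4.495 in⁴
Required critical load P_cr = n·P = 3.0 × 37.5 = 112.5 kip = 1.125×10^5 lb
From P_cr = π²EI/(K·L)²:  L = (1/K)·√(π²EI/P_cr) = (1/0.5)·√(π²×1.57×10^7×4.495/1.125×10^5)
L = 157 in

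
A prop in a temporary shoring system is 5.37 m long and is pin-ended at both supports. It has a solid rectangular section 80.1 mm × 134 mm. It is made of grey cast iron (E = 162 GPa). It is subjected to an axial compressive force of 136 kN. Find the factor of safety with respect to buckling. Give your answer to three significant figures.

Buckling occurs about the weak axis: I_min = h·b³/12 with b = 80.1 mm (the shorter side).
I_min = 134×80.1³/12 = 5.739×10^6 mm⁴
I = 5.739×10^6 mm⁴ = 5.739×10^-6 m⁴
Effective length L_e = K·L = 1 × 5.37 = 5.370 m
P_cr = π²EI / L_e² = π² × 162×10⁹ × 5.739×10^-6 / 5.370² = 3.182×10^5 N
Factor of safety n = P_cr / P = 318.19 / 136 = 2.34

n ≈ 2.34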